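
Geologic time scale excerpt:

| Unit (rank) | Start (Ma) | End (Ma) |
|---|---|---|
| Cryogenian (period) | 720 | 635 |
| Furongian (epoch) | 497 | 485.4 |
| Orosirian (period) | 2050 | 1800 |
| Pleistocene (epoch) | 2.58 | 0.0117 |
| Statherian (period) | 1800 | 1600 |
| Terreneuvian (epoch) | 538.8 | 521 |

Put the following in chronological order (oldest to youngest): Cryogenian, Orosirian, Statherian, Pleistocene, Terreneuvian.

Read off each span (Ma): Cryogenian 720–635; Orosirian 2050–1800; Statherian 1800–1600; Pleistocene 2.58–0.0117; Terreneuvian 538.8–521.
Larger Ma is older, so oldest→youngest is Orosirian, Statherian, Cryogenian, Terreneuvian, Pleistocene.

Orosirian → Statherian → Cryogenian → Terreneuvian → Pleistocene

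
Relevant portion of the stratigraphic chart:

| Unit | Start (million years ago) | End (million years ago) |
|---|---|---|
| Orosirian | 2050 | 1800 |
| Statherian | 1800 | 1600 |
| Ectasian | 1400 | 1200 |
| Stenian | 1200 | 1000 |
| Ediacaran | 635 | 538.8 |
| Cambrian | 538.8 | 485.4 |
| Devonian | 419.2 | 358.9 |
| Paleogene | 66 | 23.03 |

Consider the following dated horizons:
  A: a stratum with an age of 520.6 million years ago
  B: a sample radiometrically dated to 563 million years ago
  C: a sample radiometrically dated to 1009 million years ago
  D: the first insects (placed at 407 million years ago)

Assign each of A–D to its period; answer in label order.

A — Cambrian; B — Ediacaran; C — Stenian; D — Devonian

A: 520.6 Ma lies in 538.8–485.4 Ma, so Cambrian.
B: 563 Ma lies in 635–538.8 Ma, so Ediacaran.
C: 1009 Ma lies in 1200–1000 Ma, so Stenian.
D: 407 Ma lies in 419.2–358.9 Ma, so Devonian.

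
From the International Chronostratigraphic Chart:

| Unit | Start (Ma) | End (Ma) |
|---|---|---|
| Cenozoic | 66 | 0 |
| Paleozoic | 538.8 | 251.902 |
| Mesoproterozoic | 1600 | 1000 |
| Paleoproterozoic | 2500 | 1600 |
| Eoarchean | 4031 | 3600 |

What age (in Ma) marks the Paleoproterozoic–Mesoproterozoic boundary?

1600 Ma

The Paleoproterozoic ends and the Mesoproterozoic begins at 1600 Ma.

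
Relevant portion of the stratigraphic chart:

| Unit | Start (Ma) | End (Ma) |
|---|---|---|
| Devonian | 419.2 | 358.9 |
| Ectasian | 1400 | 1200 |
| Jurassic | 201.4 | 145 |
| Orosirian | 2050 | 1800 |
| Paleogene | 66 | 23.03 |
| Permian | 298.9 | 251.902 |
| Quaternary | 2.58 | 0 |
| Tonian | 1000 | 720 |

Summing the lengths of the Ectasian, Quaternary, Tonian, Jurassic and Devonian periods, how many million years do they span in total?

599.28 million years

Each duration: Ectasian = 200; Quaternary = 2.58; Tonian = 280; Jurassic = 56.4; Devonian = 60.3.
Sum: 200 + 2.58 + 280 + 56.4 + 60.3 = 599.28 Myr.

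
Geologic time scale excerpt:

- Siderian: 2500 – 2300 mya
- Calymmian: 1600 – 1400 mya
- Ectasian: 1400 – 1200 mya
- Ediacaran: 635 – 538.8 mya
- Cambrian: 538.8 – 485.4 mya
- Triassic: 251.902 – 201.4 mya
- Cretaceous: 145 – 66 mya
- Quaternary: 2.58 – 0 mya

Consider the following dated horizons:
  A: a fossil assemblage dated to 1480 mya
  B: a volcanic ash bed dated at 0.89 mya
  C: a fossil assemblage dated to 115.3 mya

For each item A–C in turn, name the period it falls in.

A — Calymmian; B — Quaternary; C — Cretaceous

Match each age against the start–end ranges in the excerpt: A = 1480 Ma → Calymmian (1600–1400); B = 0.89 Ma → Quaternary (2.58–0); C = 115.3 Ma → Cretaceous (145–66).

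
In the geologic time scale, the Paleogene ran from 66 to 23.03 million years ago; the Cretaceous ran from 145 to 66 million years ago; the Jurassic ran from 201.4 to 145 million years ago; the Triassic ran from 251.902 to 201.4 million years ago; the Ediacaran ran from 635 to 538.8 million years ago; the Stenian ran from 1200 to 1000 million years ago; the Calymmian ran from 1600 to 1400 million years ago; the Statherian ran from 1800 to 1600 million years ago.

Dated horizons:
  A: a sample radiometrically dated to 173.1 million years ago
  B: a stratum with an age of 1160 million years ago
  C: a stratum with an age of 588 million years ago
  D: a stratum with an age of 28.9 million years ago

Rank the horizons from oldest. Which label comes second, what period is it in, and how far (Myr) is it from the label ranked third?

C, in the Ediacaran; 414.9 million years to A

Sorted oldest-first by Ma: B (1160), C (588), A (173.1), D (28.9).
The second oldest is C at 588 Ma, which lies in 635–538.8 Ma: the Ediacaran.
The third oldest is A at 173.1 Ma; separation = |588 − 173.1| = 414.9 Myr.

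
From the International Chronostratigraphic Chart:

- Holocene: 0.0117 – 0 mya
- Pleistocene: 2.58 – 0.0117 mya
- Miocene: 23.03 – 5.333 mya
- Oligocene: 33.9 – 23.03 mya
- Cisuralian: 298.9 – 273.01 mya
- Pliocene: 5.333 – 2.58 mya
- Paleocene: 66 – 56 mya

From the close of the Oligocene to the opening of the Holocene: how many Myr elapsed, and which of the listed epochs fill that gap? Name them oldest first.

The Oligocene closes at 23.03 Ma and the Holocene opens at 0.0117 Ma, so the interval is 23.03 − 0.0117 = 23.0183 Myr.
An epoch fits inside if it starts at or after 23.03 Ma and ends at or before 0.0117 Ma; oldest first that gives Miocene, Pliocene, Pleistocene.

23.0183 million years; Miocene, Pliocene, Pleistocene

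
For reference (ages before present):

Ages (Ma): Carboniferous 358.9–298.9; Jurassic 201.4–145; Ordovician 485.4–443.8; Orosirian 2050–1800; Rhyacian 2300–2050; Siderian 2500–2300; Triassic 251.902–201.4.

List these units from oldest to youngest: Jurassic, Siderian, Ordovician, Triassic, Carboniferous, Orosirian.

Siderian, Orosirian, Ordovician, Carboniferous, Triassic, Jurassic

Sorting by start age (descending Ma, since larger Ma = older): Siderian start 2500, Orosirian start 2050, Ordovician start 485.4, Carboniferous start 358.9, Triassic start 251.902, Jurassic start 201.4.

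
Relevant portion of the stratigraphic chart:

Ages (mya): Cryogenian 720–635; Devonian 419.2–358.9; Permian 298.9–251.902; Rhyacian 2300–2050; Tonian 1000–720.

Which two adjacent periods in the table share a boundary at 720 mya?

The Tonian ends at 720 mya and the Cryogenian begins at 720 mya, so they share that boundary.

Tonian and Cryogenian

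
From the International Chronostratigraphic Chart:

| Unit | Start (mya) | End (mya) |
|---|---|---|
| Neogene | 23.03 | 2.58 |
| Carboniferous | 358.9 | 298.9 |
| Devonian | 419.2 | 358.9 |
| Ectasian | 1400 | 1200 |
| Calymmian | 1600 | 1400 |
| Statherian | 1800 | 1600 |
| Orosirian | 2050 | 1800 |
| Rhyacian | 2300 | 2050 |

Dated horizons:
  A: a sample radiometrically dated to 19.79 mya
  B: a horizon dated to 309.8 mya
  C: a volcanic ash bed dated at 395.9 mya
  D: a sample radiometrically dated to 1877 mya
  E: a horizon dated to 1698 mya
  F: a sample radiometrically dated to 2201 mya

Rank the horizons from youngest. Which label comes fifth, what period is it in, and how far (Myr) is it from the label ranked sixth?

D, in the Orosirian; 324 million years to F

Smaller Ma means younger, so youngest first: A 19.79 < B 309.8 < C 395.9 < E 1698 < D 1877 < F 2201.
Counting 5 along gives D (1877 Ma); the excerpt puts that inside the Orosirian, 2050–1800 Ma.
Next in line is F (2201 Ma), and 2201 − 1877 = 324 Myr.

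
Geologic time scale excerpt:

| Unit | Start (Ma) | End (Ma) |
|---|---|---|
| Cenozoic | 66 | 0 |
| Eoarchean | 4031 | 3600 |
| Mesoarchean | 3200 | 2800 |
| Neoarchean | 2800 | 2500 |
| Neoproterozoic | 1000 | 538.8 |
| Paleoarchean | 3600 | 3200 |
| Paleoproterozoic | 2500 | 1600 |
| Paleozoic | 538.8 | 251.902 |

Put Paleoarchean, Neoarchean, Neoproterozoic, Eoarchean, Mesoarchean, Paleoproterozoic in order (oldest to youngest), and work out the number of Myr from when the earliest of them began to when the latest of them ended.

Start ages (Ma): Eoarchean 4031, Paleoarchean 3600, Mesoarchean 3200, Neoarchean 2800, Paleoproterozoic 2500, Neoproterozoic 1000.
Ordered oldest to youngest: Eoarchean, Paleoarchean, Mesoarchean, Neoarchean, Paleoproterozoic, Neoproterozoic.
Span = 4031 − 538.8 = 3492.2 Myr.

Eoarchean, Paleoarchean, Mesoarchean, Neoarchean, Paleoproterozoic, Neoproterozoic; total span 3492.2 Myr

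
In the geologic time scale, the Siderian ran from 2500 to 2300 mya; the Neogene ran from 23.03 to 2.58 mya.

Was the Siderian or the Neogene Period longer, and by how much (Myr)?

Siderian, by 179.55 million years

Siderian: 2500 − 2300 = 200 Myr.
Neogene: 23.03 − 2.58 = 20.45 Myr.
Difference: 200 − 20.45 = 179.55 Myr, so the Siderian was longer.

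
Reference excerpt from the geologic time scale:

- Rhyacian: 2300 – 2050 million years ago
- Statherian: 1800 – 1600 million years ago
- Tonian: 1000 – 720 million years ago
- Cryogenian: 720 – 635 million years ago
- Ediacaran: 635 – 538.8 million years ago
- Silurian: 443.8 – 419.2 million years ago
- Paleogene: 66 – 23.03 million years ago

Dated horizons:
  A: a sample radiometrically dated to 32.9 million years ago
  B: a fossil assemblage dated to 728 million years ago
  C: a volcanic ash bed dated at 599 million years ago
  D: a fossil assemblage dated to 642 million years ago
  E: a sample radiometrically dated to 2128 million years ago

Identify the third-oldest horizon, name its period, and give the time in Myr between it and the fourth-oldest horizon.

D, in the Cryogenian; 43 million years to C

Sorted oldest-first by Ma: E (2128), B (728), D (642), C (599), A (32.9).
The third oldest is D at 642 Ma, which lies in 720–635 Ma: the Cryogenian.
The fourth oldest is C at 599 Ma; separation = |642 − 599| = 43 Myr.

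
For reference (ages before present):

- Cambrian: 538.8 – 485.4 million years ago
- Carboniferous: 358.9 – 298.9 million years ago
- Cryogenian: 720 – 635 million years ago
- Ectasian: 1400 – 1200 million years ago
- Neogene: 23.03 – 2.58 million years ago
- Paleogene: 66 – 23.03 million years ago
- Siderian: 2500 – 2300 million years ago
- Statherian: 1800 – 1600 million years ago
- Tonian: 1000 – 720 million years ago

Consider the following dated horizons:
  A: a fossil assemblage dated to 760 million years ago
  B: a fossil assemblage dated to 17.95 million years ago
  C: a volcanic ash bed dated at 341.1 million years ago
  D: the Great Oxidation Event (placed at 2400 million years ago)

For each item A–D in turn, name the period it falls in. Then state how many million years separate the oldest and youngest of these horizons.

A: 760 Ma lies in 1000–720 Ma, so Tonian.
B: 17.95 Ma lies in 23.03–2.58 Ma, so Neogene.
C: 341.1 Ma lies in 358.9–298.9 Ma, so Carboniferous.
D: 2400 Ma lies in 2500–2300 Ma, so Siderian.
Oldest = 2400 Ma, youngest = 17.95 Ma → span 2382.05 Myr.

A — Tonian; B — Neogene; C — Carboniferous; D — Siderian; span 2382.05 million years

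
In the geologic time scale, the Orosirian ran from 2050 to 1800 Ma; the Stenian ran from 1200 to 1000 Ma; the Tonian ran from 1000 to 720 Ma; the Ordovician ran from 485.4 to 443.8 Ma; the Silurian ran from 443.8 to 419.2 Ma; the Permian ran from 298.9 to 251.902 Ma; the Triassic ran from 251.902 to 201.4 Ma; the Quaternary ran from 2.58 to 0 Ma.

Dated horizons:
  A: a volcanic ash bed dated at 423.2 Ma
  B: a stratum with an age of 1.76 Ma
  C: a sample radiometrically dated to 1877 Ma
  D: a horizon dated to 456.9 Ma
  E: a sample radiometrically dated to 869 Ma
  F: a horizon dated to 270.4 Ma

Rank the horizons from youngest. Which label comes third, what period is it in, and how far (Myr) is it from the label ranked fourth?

Sorted youngest-first by Ma: B (1.76), F (270.4), A (423.2), D (456.9), E (869), C (1877).
The third youngest is A at 423.2 Ma, which lies in 443.8–419.2 Ma: the Silurian.
The fourth youngest is D at 456.9 Ma; separation = |423.2 − 456.9| = 33.7 Myr.

A, in the Silurian; 33.7 million years to D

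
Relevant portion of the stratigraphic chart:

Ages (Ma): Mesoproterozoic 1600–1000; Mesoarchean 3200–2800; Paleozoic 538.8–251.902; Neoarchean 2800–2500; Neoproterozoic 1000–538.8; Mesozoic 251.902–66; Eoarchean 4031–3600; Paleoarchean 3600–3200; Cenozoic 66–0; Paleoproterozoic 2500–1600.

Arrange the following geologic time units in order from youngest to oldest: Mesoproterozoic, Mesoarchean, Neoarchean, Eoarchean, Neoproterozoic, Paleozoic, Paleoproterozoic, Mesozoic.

Mesozoic, Paleozoic, Neoproterozoic, Mesoproterozoic, Paleoproterozoic, Neoarchean, Mesoarchean, Eoarchean

Sorting by start age (ascending Ma, since larger Ma = older): Mesozoic began 251.902, Paleozoic began 538.8, Neoproterozoic began 1000, Mesoproterozoic began 1600, Paleoproterozoic began 2500, Neoarchean began 2800, Mesoarchean began 3200, Eoarchean began 4031.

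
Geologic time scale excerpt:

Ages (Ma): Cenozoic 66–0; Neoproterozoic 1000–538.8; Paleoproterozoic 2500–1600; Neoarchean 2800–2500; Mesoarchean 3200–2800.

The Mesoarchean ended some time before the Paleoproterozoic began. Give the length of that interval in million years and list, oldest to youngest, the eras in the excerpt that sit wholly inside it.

300 million years; Neoarchean

End of Mesoarchean = 2800 Ma; start of Paleoproterozoic = 2500 Ma.
Gap = 2800 − 2500 = 300 Myr.
Eras wholly inside 2800–2500 Ma: Neoarchean (2800–2500).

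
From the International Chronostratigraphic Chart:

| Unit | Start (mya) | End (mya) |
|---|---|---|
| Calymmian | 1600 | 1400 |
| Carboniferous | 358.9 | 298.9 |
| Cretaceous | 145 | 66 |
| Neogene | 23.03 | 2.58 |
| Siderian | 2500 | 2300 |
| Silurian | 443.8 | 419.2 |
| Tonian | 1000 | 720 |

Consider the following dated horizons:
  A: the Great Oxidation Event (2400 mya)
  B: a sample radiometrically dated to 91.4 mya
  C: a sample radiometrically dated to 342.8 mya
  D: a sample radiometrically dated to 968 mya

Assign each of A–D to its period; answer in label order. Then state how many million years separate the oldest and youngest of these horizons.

A: 2400 Ma lies in 2500–2300 Ma, so Siderian.
B: 91.4 Ma lies in 145–66 Ma, so Cretaceous.
C: 342.8 Ma lies in 358.9–298.9 Ma, so Carboniferous.
D: 968 Ma lies in 1000–720 Ma, so Tonian.
Oldest = 2400 Ma, youngest = 91.4 Ma → span 2308.6 Myr.

A — Siderian; B — Cretaceous; C — Carboniferous; D — Tonian; span 2308.6 million years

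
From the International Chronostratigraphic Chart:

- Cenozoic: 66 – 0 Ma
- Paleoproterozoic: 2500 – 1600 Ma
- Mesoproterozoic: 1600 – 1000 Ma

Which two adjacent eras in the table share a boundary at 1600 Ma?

The Paleoproterozoic ends at 1600 Ma and the Mesoproterozoic begins at 1600 Ma, so they share that boundary.

Paleoproterozoic and Mesoproterozoic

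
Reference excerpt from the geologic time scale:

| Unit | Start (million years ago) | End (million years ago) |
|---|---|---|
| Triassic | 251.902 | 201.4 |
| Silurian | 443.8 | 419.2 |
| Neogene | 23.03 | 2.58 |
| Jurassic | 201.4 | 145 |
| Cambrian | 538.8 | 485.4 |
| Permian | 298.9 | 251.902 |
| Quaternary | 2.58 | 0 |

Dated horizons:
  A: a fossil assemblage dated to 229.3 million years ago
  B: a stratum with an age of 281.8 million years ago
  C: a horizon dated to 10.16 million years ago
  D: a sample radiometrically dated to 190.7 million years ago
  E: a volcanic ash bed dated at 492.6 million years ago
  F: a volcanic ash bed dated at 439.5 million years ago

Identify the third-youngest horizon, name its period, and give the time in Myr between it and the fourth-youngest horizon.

A, in the Triassic; 52.5 million years to B

Smaller Ma means younger, so youngest first: C 10.16 < D 190.7 < A 229.3 < B 281.8 < F 439.5 < E 492.6.
Counting 3 along gives A (229.3 Ma); the excerpt puts that inside the Triassic, 251.902–201.4 Ma.
Next in line is B (281.8 Ma), and 281.8 − 229.3 = 52.5 Myr.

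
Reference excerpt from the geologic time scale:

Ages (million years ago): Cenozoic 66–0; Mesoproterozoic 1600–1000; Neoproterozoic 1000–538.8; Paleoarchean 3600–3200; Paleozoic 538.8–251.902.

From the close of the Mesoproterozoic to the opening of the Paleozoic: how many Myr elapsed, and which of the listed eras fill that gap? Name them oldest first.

The Mesoproterozoic closes at 1000 Ma and the Paleozoic opens at 538.8 Ma, so the interval is 1000 − 538.8 = 461.2 Myr.
An era fits inside if it starts at or after 1000 Ma and ends at or before 538.8 Ma; oldest first that gives Neoproterozoic.

461.2 million years; Neoproterozoic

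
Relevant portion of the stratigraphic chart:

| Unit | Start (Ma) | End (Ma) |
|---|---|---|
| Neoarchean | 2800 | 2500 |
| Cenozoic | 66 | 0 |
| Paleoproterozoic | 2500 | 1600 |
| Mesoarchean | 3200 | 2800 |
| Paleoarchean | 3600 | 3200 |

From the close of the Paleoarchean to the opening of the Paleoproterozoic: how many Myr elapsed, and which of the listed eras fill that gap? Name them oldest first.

The Paleoarchean closes at 3200 Ma and the Paleoproterozoic opens at 2500 Ma, so the interval is 3200 − 2500 = 700 Myr.
An era fits inside if it starts at or after 3200 Ma and ends at or before 2500 Ma; oldest first that gives Mesoarchean, Neoarchean.

700 million years; Mesoarchean, Neoarchean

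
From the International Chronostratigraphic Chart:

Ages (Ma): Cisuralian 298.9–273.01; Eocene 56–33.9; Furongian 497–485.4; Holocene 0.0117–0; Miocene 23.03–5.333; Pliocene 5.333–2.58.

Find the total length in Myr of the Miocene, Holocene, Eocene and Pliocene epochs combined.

42.5617 million years

Duration is start − end for each: (23.03 − 5.333) + (0.0117 − 0) + (56 − 33.9) + (5.333 − 2.58).
That is 17.697 + 0.0117 + 22.1 + 2.753, which totals 42.5617 million years.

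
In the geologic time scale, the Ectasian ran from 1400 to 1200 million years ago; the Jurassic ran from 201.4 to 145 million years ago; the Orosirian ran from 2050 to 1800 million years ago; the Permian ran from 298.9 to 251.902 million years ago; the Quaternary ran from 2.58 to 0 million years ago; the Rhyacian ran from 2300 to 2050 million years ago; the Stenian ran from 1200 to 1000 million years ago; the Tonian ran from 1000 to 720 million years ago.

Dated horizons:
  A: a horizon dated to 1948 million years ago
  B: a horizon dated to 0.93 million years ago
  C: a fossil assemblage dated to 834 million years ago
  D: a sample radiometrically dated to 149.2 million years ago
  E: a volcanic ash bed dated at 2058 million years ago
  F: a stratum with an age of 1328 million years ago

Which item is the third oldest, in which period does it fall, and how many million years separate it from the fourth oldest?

Larger Ma means older, so oldest first: E 2058 > A 1948 > F 1328 > C 834 > D 149.2 > B 0.93.
Counting 3 along gives F (1328 Ma); the excerpt puts that inside the Ectasian, 1400–1200 Ma.
Next in line is C (834 Ma), and 1328 − 834 = 494 Myr.

F, in the Ectasian; 494 million years to C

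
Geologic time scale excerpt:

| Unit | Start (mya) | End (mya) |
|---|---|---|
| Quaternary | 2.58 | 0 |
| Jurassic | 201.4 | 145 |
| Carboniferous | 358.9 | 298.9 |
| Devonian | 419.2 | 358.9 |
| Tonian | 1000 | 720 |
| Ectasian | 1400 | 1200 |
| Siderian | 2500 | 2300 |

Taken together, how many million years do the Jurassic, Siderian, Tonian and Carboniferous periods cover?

596.4 million years

Each duration: Jurassic = 56.4; Siderian = 200; Tonian = 280; Carboniferous = 60.
Sum: 56.4 + 200 + 280 + 60 = 596.4 Myr.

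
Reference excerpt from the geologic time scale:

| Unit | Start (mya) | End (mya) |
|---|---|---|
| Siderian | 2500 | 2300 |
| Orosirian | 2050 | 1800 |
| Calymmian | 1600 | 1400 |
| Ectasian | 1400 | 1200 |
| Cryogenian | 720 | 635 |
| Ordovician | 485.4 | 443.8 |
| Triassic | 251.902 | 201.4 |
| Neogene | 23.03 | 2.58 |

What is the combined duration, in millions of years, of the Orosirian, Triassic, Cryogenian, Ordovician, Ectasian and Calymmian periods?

827.102 million years

Duration is start − end for each: (2050 − 1800) + (251.902 − 201.4) + (720 − 635) + (485.4 − 443.8) + (1400 − 1200) + (1600 − 1400).
That is 250 + 50.502 + 85 + 41.6 + 200 + 200, which totals 827.102 million years.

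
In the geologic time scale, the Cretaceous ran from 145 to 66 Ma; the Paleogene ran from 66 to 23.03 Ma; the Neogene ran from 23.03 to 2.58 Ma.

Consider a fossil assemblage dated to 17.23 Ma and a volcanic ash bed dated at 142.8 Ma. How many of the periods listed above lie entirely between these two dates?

142.8 Ma sits inside the Cretaceous (145–66) and 17.23 Ma inside the Neogene (23.03–2.58); neither of those is wholly between the two dates.
The listed periods lying completely between them are Paleogene — 1 in all.

1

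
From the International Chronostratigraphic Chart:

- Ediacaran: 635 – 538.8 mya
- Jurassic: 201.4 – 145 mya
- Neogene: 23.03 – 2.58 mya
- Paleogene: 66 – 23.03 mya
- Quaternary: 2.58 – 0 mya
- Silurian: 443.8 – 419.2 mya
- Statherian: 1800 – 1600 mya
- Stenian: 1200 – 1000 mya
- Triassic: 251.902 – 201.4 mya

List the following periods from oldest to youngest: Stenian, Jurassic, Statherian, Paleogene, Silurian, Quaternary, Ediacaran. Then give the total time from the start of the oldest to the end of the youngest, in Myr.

From the excerpt: Stenian 1200–1000; Jurassic 201.4–145; Statherian 1800–1600; Paleogene 66–23.03; Silurian 443.8–419.2; Quaternary 2.58–0; Ediacaran 635–538.8 (Ma).
Larger Ma is earlier, so the oldest is Statherian and the youngest is Quaternary; oldest to youngest: Statherian, Stenian, Ediacaran, Silurian, Jurassic, Paleogene, Quaternary.
Oldest start 1800 minus youngest end 0 gives 1800 Myr overall.

Statherian, Stenian, Ediacaran, Silurian, Jurassic, Paleogene, Quaternary; total span 1800 Myr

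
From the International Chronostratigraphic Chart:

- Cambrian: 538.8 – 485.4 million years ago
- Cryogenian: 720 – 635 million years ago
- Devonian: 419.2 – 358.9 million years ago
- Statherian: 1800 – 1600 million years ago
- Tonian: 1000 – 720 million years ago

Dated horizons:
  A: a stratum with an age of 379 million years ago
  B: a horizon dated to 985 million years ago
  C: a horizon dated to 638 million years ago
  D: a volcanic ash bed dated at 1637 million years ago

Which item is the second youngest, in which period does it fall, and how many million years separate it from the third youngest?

Sorted youngest-first by Ma: A (379), C (638), B (985), D (1637).
The second youngest is C at 638 Ma, which lies in 720–635 Ma: the Cryogenian.
The third youngest is B at 985 Ma; separation = |638 − 985| = 347 Myr.

C, in the Cryogenian; 347 million years to B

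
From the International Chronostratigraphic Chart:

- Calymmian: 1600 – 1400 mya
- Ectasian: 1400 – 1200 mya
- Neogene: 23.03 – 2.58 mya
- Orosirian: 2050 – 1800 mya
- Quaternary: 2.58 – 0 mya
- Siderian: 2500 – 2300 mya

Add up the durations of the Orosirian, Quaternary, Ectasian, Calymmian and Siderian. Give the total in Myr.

Duration is start − end for each: (2050 − 1800) + (2.58 − 0) + (1400 − 1200) + (1600 − 1400) + (2500 − 2300).
That is 250 + 2.58 + 200 + 200 + 200, which totals 852.58 million years.

852.58 million years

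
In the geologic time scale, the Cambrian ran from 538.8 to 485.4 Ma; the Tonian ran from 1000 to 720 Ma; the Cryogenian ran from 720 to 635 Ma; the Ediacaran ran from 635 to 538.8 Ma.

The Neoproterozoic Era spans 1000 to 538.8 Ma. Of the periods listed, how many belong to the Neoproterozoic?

Periods inside 1000–538.8 Ma: Tonian, Cryogenian, Ediacaran — 3 in total.

3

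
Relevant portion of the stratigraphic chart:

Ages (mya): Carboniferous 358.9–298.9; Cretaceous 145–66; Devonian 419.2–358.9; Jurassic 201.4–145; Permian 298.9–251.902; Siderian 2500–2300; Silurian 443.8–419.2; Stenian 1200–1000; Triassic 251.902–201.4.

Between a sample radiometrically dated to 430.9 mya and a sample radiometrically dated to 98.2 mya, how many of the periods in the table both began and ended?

The older date is 430.9 Ma and the younger is 98.2 Ma.
Periods with start < 430.9 and end > 98.2 Ma: Devonian (419.2–358.9), Carboniferous (358.9–298.9), Permian (298.9–251.902), Triassic (251.902–201.4), Jurassic (201.4–145).
That is 5 complete periods.

5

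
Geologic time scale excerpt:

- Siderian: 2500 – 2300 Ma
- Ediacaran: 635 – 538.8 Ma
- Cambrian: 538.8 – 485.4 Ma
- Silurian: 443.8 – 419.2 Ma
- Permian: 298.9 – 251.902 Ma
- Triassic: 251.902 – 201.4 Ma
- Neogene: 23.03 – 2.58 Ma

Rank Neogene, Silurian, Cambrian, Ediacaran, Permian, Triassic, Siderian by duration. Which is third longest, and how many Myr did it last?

Cambrian, 53.4 million years

Durations: Neogene 20.45; Silurian 24.6; Cambrian 53.4; Ediacaran 96.2; Permian 46.998; Triassic 50.502; Siderian 200 Myr.
Sorted longest-first: Siderian (200), Ediacaran (96.2), Cambrian (53.4), Triassic (50.502), Permian (46.998), Silurian (24.6), Neogene (20.45).
The third longest is Cambrian at 53.4 Myr.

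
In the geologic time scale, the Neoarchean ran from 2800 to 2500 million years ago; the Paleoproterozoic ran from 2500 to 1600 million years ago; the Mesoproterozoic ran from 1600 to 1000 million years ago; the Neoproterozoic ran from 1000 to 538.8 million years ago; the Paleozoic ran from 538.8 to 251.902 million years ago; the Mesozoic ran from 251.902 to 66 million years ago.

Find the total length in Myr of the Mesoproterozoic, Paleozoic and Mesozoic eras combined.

1072.8 million years

Duration is start − end for each: (1600 − 1000) + (538.8 − 251.902) + (251.902 − 66).
That is 600 + 286.898 + 185.902, which totals 1072.8 million years.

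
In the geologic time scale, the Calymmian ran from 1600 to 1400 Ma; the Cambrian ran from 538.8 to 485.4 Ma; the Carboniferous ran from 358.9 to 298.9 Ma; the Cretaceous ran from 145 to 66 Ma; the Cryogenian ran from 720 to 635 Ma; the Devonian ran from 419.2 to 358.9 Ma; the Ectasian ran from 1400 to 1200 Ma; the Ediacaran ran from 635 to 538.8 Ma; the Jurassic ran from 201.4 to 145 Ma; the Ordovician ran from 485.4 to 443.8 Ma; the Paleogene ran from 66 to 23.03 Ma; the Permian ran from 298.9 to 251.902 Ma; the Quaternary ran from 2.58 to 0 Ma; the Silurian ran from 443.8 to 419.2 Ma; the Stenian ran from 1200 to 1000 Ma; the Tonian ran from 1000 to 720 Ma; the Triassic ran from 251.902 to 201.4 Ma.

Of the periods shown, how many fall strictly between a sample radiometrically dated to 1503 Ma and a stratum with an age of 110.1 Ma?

13

1503 Ma sits inside the Calymmian (1600–1400) and 110.1 Ma inside the Cretaceous (145–66); neither of those is wholly between the two dates.
The listed periods lying completely between them are Ectasian, Stenian, Tonian, Cryogenian, Ediacaran, Cambrian, Ordovician, Silurian, Devonian, Carboniferous, Permian, Triassic, Jurassic — 13 in all.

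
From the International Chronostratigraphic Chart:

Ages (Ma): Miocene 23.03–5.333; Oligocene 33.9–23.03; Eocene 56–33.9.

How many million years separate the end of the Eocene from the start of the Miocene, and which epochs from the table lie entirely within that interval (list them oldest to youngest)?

10.87 million years; Oligocene

The Eocene closes at 33.9 Ma and the Miocene opens at 23.03 Ma, so the interval is 33.9 − 23.03 = 10.87 Myr.
An epoch fits inside if it starts at or after 33.9 Ma and ends at or before 23.03 Ma; oldest first that gives Oligocene.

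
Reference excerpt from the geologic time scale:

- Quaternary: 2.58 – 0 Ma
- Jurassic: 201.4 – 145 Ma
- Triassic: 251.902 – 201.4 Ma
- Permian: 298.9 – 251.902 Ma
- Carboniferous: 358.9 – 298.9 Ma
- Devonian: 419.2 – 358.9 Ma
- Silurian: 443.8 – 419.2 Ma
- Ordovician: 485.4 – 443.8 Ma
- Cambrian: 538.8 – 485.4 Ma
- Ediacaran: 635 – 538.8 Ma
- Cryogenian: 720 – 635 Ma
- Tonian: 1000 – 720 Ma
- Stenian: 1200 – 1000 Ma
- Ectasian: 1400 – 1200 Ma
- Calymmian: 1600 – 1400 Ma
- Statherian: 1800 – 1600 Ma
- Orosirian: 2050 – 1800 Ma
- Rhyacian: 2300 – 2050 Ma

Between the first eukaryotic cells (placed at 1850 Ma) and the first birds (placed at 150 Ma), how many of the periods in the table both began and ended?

1850 Ma sits inside the Orosirian (2050–1800) and 150 Ma inside the Jurassic (201.4–145); neither of those is wholly between the two dates.
The listed periods lying completely between them are Statherian, Calymmian, Ectasian, Stenian, Tonian, Cryogenian, Ediacaran, Cambrian, Ordovician, Silurian, Devonian, Carboniferous, Permian, Triassic — 14 in all.

14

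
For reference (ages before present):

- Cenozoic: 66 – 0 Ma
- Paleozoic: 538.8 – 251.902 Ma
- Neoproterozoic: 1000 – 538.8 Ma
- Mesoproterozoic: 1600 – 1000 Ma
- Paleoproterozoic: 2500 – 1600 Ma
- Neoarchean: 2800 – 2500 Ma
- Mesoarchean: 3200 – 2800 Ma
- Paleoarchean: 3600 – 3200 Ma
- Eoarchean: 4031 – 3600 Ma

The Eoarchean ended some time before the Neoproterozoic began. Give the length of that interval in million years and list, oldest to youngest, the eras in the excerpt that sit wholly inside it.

The Eoarchean closes at 3600 Ma and the Neoproterozoic opens at 1000 Ma, so the interval is 3600 − 1000 = 2600 Myr.
An era fits inside if it starts at or after 3600 Ma and ends at or before 1000 Ma; oldest first that gives Paleoarchean, Mesoarchean, Neoarchean, Paleoproterozoic, Mesoproterozoic.

2600 million years; Paleoarchean, Mesoarchean, Neoarchean, Paleoproterozoic, Mesoproterozoic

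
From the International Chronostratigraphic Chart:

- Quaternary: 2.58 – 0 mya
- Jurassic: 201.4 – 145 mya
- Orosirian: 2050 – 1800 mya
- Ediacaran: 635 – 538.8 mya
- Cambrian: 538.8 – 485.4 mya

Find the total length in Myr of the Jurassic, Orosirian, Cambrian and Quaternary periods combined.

Each duration: Jurassic = 56.4; Orosirian = 250; Cambrian = 53.4; Quaternary = 2.58.
Sum: 56.4 + 250 + 53.4 + 2.58 = 362.38 Myr.

362.38 million years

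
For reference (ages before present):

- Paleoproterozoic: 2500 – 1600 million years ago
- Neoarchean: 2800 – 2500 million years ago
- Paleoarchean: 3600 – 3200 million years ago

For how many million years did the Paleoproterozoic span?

900 million years

2500 − 1600 = 900 million years.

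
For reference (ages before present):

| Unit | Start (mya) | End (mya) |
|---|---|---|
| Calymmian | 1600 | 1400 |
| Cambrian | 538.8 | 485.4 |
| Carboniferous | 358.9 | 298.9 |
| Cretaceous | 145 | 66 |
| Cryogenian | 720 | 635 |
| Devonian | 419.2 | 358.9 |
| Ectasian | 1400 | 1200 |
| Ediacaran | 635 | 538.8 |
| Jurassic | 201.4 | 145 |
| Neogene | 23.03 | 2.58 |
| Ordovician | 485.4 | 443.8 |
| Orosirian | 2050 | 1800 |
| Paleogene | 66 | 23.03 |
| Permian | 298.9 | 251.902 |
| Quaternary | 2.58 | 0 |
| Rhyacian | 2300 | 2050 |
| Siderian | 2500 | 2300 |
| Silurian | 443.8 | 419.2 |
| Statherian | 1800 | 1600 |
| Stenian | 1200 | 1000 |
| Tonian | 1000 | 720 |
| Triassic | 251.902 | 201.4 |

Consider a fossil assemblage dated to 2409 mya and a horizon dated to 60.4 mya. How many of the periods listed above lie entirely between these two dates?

18

2409 Ma sits inside the Siderian (2500–2300) and 60.4 Ma inside the Paleogene (66–23.03); neither of those is wholly between the two dates.
The listed periods lying completely between them are Rhyacian, Orosirian, Statherian, Calymmian, Ectasian, Stenian, Tonian, Cryogenian, Ediacaran, Cambrian, Ordovician, Silurian, Devonian, Carboniferous, Permian, Triassic, Jurassic, Cretaceous — 18 in all.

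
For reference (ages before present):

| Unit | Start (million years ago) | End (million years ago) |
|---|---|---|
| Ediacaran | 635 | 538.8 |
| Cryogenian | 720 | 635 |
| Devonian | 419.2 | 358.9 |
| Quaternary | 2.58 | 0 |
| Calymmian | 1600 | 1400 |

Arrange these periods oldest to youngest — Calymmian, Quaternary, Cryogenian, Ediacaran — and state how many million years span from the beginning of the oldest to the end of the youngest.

From the excerpt: Calymmian 1600–1400; Quaternary 2.58–0; Cryogenian 720–635; Ediacaran 635–538.8 (Ma).
Larger Ma is earlier, so the oldest is Calymmian and the youngest is Quaternary; oldest to youngest: Calymmian, Cryogenian, Ediacaran, Quaternary.
Oldest start 1600 minus youngest end 0 gives 1600 Myr overall.

Calymmian → Cryogenian → Ediacaran → Quaternary; total span 1600 Myr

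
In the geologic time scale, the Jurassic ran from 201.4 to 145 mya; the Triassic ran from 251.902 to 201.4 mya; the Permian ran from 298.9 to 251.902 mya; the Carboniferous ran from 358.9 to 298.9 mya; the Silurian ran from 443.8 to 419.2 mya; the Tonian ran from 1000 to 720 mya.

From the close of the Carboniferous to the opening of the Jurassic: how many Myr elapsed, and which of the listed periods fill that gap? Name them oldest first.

97.5 million years; Permian, Triassic

The Carboniferous closes at 298.9 Ma and the Jurassic opens at 201.4 Ma, so the interval is 298.9 − 201.4 = 97.5 Myr.
A period fits inside if it starts at or after 298.9 Ma and ends at or before 201.4 Ma; oldest first that gives Permian, Triassic.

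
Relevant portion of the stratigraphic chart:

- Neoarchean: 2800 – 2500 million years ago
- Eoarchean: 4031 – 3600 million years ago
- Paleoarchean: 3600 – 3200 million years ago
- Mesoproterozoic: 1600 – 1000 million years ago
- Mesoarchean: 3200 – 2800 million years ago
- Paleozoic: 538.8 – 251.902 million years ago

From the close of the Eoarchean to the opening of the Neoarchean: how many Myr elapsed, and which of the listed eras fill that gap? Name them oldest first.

800 million years; Paleoarchean, Mesoarchean

End of Eoarchean = 3600 Ma; start of Neoarchean = 2800 Ma.
Gap = 3600 − 2800 = 800 Myr.
Eras wholly inside 3600–2800 Ma: Paleoarchean (3600–3200), Mesoarchean (3200–2800).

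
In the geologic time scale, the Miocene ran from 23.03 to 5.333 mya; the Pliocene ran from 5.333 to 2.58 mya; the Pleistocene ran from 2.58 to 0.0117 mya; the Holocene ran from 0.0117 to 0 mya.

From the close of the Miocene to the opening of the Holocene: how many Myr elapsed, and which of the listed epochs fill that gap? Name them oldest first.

5.3213 million years; Pliocene, Pleistocene

The Miocene closes at 5.333 Ma and the Holocene opens at 0.0117 Ma, so the interval is 5.333 − 0.0117 = 5.3213 Myr.
An epoch fits inside if it starts at or after 5.333 Ma and ends at or before 0.0117 Ma; oldest first that gives Pliocene, Pleistocene.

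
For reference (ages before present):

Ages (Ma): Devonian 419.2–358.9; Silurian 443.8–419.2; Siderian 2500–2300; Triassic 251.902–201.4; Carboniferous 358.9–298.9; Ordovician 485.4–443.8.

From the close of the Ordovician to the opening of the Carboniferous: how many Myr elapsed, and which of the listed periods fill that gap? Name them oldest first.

84.9 million years; Silurian, Devonian

End of Ordovician = 443.8 Ma; start of Carboniferous = 358.9 Ma.
Gap = 443.8 − 358.9 = 84.9 Myr.
Periods wholly inside 443.8–358.9 Ma: Silurian (443.8–419.2), Devonian (419.2–358.9).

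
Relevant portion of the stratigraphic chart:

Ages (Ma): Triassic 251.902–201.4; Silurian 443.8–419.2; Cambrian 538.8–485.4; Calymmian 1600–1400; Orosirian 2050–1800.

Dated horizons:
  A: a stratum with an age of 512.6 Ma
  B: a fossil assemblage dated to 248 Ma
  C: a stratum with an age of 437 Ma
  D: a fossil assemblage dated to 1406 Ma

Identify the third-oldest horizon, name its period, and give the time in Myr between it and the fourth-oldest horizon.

C, in the Silurian; 189 million years to B

Larger Ma means older, so oldest first: D 1406 > A 512.6 > C 437 > B 248.
Counting 3 along gives C (437 Ma); the excerpt puts that inside the Silurian, 443.8–419.2 Ma.
Next in line is B (248 Ma), and 437 − 248 = 189 Myr.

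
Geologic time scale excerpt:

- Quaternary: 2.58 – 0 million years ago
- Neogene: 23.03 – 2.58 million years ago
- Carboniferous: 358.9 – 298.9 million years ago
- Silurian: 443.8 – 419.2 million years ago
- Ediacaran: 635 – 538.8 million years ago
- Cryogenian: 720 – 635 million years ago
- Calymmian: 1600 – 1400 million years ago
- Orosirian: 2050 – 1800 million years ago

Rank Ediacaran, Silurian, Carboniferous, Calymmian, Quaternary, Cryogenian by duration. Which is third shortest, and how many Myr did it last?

Start − end for each: Ediacaran 635 − 538.8 = 96.2; Silurian 443.8 − 419.2 = 24.6; Carboniferous 358.9 − 298.9 = 60; Calymmian 1600 − 1400 = 200; Quaternary 2.58 − 0 = 2.58; Cryogenian 720 − 635 = 85.
Ranking these from shortest: Quaternary < Silurian < Carboniferous < Cryogenian < Ediacaran < Calymmian.
Position 3 in that ranking is Carboniferous, which lasted 60 Myr.

Carboniferous, 60 million years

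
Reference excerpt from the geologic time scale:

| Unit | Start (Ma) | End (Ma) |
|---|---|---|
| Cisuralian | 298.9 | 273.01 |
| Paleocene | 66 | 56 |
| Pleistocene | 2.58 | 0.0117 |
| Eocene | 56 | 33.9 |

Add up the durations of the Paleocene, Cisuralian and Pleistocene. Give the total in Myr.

Each duration: Paleocene = 10; Cisuralian = 25.89; Pleistocene = 2.5683.
Sum: 10 + 25.89 + 2.5683 = 38.4583 Myr.

38.4583 million years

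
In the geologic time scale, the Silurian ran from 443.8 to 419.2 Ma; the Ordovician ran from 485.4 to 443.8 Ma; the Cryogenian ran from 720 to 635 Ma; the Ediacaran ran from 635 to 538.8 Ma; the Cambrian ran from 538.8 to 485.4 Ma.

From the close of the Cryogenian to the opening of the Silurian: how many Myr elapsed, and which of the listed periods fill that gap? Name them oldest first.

191.2 million years; Ediacaran, Cambrian, Ordovician

End of Cryogenian = 635 Ma; start of Silurian = 443.8 Ma.
Gap = 635 − 443.8 = 191.2 Myr.
Periods wholly inside 635–443.8 Ma: Ediacaran (635–538.8), Cambrian (538.8–485.4), Ordovician (485.4–443.8).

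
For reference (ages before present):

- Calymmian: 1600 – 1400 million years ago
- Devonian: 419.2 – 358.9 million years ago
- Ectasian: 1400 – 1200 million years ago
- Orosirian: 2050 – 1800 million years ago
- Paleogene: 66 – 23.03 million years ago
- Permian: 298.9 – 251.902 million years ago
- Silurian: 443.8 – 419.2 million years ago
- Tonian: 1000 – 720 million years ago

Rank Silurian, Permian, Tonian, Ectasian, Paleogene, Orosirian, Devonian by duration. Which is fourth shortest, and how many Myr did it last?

Start − end for each: Silurian 443.8 − 419.2 = 24.6; Permian 298.9 − 251.902 = 46.998; Tonian 1000 − 720 = 280; Ectasian 1400 − 1200 = 200; Paleogene 66 − 23.03 = 42.97; Orosirian 2050 − 1800 = 250; Devonian 419.2 − 358.9 = 60.3.
Ranking these from shortest: Silurian < Paleogene < Permian < Devonian < Ectasian < Orosirian < Tonian.
Position 4 in that ranking is Devonian, which lasted 60.3 Myr.

Devonian, 60.3 million years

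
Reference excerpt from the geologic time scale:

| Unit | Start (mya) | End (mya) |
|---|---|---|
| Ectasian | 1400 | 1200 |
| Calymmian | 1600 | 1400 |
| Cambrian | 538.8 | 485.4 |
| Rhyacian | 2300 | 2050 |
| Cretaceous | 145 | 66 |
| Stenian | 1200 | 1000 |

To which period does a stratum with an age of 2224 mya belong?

Rhyacian

2224 Ma lies between 2300 and 2050 Ma, so it falls in the Rhyacian.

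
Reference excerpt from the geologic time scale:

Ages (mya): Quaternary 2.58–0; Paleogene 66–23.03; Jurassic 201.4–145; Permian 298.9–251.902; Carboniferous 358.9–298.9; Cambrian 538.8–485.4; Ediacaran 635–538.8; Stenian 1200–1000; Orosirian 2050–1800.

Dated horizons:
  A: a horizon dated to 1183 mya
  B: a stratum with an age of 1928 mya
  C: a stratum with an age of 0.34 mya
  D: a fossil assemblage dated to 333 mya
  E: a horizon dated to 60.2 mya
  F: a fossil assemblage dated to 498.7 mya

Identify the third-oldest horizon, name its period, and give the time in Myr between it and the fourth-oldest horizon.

F, in the Cambrian; 165.7 million years to D

Sorted oldest-first by Ma: B (1928), A (1183), F (498.7), D (333), E (60.2), C (0.34).
The third oldest is F at 498.7 Ma, which lies in 538.8–485.4 Ma: the Cambrian.
The fourth oldest is D at 333 Ma; separation = |498.7 − 333| = 165.7 Myr.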